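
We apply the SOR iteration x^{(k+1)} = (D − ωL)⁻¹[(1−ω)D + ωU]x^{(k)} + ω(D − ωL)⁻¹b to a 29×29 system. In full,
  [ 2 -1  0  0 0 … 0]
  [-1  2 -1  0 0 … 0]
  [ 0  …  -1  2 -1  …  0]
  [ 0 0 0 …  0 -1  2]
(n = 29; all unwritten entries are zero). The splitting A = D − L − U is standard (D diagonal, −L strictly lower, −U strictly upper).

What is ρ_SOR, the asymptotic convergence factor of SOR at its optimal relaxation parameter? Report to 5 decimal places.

spectrum of D⁻¹(L+U) = {cos(kπ/30) : 1≤k≤29}; ρ_J = cos(π/30) = 0.99452.
1 − cos²(π/30) = sin²(π/30) ⇒ √(1−ρ_J²) = sin(π/30) = 0.104528.
ω* = 2/(1+0.104528) = 1.81073
ρ(B_{ω*}) = ω*−1 = 0.81073

ρ_SOR = 0.81073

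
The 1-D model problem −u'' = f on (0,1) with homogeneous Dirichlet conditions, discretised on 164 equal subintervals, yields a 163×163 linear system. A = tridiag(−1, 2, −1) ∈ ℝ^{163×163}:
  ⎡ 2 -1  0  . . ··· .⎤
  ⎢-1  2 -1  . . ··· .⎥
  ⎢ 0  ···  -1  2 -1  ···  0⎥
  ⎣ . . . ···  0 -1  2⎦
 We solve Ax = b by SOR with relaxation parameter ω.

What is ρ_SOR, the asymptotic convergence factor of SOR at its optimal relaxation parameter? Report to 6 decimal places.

ρ_SOR = 0.962410

spectrum of D⁻¹(L+U) = {cos(kπ/164) : 1≤k≤163}; ρ_J = cos(π/164) = 0.999817.
√(1−ρ_J²) simplifies to sin(π/164) = 0.0191549.
ω* = 2/(1+0.0191549) = 1.962410
[ρ_SOR] ω* − 1 = 0.962410.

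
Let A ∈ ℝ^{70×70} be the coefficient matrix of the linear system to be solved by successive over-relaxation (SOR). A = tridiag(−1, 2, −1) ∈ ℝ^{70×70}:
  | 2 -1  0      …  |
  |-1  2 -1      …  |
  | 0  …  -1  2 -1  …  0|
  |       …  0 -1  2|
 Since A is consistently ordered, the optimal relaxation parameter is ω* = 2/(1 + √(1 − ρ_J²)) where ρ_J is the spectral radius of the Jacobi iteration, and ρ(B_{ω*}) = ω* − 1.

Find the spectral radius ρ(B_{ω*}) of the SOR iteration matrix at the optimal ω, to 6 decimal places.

ρ_J = max_k |cos(kπ/71)| = cos(π/71) = 0.999021
√(1−ρ_J²) simplifies to sin(π/71) = 0.0442333.
ω* = 2/(1 + 0.0442333) = 2/1.0442333 = 1.915281.
Hence ρ(B_{ω*}) = 1.915281 − 1 = 0.915281.

ρ_SOR = 0.915281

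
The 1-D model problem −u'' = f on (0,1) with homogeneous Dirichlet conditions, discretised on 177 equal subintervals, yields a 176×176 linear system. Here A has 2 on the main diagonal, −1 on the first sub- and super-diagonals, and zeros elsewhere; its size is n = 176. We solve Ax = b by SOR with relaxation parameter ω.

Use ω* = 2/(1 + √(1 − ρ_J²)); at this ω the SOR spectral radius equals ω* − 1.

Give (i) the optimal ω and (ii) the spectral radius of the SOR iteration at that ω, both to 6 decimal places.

ω* = 1.965123, ρ_SOR = 0.965123

With n=176, ρ(Jacobi) = cos(π/177) = 0.999842.
√(1−ρ_J²) = |sin(π/177)| = 0.0177482
Young: ω* = 2/(1+√(1−ρ_J²)) = 2/(1+0.0177482) = 2/1.0177482 = 1.965123.
ρ_SOR = ω* − 1 ≈ 0.965123.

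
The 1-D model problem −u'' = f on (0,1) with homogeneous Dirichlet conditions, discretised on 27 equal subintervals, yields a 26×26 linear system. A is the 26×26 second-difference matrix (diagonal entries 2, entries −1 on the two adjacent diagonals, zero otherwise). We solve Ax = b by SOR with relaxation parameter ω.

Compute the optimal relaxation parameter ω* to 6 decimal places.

spectrum of D⁻¹(L+U) = {cos(kπ/27) : 1≤k≤26}; ρ_J = cos(π/27) = 0.993238.
root = sin(π/27) = 0.1160929  (since 1−cos² = sin²).
Young: ω* = 2/(1+√(1−ρ_J²)) = 2/(1+0.1160929) = 2/1.1160929 = 1.791966.
and ρ(B_{ω*}) = 1.791966 − 1 = 0.791966.

ω* = 1.791966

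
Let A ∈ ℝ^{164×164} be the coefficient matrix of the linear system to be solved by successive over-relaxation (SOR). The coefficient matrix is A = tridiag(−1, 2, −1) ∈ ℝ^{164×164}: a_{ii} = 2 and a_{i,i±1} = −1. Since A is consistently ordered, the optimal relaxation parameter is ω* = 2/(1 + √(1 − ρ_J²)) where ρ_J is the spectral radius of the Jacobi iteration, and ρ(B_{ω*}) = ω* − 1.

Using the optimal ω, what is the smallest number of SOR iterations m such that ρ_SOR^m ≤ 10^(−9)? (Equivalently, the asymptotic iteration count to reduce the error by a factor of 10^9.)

[ρ_J] n=164: ρ(B_J) = cos(π/(n+1)) = cos(π/165) = 0.9998187.
√(1−ρ_J²) simplifies to sin(π/165) = 0.0190388.
Then 2/(1+√(1−ρ_J²)) = 2/(1+0.0190388); ω* = 2/1.0190388 = 1.9626338.
ρ(B_{ω*}) = ω*−1 = 0.9626338
ρ_SOR^m ≤ 10^(−9) ⇔ m ≥ 9·ln10/(−ln 0.9626338) = 20.7233/0.0380822 = 544.173; m = ⌈544.173⌉ = 545.

m = 545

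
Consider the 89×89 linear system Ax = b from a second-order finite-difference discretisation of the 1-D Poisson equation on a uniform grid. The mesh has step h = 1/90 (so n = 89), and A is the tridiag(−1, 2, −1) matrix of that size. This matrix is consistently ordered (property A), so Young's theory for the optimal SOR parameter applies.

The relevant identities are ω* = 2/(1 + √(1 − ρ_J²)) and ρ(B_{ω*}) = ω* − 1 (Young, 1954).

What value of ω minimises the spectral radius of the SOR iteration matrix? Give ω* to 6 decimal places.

spectrum of D⁻¹(L+U) = {cos(kπ/90) : 1≤k≤89}; ρ_J = cos(π/90) = 0.999391.
√(1−ρ_J²) simplifies to sin(π/90) = 0.0348995.
ω* = 2 / (1 + 0.0348995) = 2 / 1.0348995 ≈ 1.932555.
ρ(B_{ω*}) = ω*−1 = 0.932555

ω* = 1.932555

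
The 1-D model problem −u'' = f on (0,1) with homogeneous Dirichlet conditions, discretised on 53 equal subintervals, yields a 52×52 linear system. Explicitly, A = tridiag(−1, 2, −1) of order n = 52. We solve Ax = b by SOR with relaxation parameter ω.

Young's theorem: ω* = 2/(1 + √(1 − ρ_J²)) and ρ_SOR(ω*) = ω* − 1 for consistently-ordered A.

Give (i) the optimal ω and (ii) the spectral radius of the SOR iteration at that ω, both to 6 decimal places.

ρ_J = max_k |cos(kπ/53)| = cos(π/53) = 0.998244
√(1−ρ_J²) = |sin(π/53)| = 0.0592406
Then 2/(1+√(1−ρ_J²)) = 2/(1+0.0592406); ω* = 2/1.0592406 = 1.888145.
Hence ρ(B_{ω*}) = 1.888145 − 1 = 0.888145.

ω* = 1.888145, ρ_SOR = 0.888145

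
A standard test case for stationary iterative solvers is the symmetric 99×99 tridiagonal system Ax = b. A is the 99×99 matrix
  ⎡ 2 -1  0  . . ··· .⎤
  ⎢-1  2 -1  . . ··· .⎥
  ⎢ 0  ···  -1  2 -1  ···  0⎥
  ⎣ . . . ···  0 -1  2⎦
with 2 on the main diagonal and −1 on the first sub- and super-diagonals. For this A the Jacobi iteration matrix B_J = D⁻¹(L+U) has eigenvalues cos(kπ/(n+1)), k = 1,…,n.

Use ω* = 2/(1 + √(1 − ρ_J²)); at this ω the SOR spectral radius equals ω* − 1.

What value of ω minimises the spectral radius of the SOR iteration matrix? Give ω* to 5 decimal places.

ω* = 1.93909

[ρ_J] n=99: ρ(B_J) = cos(π/(n+1)) = cos(π/100) = 0.99951.
root = sin(π/100) = 0.031411  (since 1−cos² = sin²).
ω* = 2/(1 + 0.031411) = 2/1.031411 = 1.93909.
ρ_SOR = ω* − 1 = 1.93909 − 1 = 0.93909.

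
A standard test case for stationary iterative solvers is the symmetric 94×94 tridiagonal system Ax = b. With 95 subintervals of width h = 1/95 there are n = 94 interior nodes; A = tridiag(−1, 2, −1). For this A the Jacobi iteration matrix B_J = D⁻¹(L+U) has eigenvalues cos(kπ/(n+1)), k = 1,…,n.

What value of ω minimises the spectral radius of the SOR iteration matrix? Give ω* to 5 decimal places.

ω* = 1.93599

With n=94, ρ(Jacobi) = cos(π/95) = 0.99945.
√(1 − cos²(π/95)) = sin(π/95) ≈ 0.033063.
ω* = 2/(1 + 0.033063) = 2/1.033063 = 1.93599.
At ω = 1.93599 every |λ(B_ω)| = ω−1, so ρ_SOR = 0.93599.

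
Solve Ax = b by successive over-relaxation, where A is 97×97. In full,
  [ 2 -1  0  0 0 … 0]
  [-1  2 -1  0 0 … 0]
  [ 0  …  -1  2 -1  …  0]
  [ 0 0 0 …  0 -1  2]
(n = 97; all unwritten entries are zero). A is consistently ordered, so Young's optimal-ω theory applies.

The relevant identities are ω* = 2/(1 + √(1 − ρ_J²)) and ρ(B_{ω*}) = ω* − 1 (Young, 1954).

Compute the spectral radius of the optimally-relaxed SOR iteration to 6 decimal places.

spectrum of D⁻¹(L+U) = {cos(kπ/98) : 1≤k≤97}; ρ_J = cos(π/98) = 0.999486.
√(1−ρ_J²) = |sin(π/98)| = 0.0320516
ω* = 2 / (1 + 0.0320516) = 2 / 1.0320516 ≈ 1.937888.
At ω = 1.937888 every |λ(B_ω)| = ω−1, so ρ_SOR = 0.937888.

ρ_SOR = 0.937888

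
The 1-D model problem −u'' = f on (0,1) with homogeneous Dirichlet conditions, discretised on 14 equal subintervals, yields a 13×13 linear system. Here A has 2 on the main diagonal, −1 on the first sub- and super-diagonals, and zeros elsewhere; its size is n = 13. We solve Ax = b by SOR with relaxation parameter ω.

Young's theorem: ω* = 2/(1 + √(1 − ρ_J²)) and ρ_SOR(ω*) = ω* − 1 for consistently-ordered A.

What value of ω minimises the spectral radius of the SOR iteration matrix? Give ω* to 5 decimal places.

ω* = 1.63596

spectrum of D⁻¹(L+U) = {cos(kπ/14) : 1≤k≤13}; ρ_J = cos(π/14) = 0.97493.
√(1 − cos²(π/14)) = sin(π/14) ≈ 0.222521.
Young: ω* = 2/(1+√(1−ρ_J²)) = 2/(1+0.222521) = 2/1.222521 = 1.63596.
ρ(B_{ω*}) = ω*−1 = 0.63596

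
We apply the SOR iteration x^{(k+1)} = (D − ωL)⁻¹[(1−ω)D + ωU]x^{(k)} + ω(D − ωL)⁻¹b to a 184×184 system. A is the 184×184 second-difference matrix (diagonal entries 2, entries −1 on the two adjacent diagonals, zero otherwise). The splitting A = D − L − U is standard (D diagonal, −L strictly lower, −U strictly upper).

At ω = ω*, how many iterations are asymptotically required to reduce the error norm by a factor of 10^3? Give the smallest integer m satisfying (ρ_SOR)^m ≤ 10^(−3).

[ρ_J] n=184: ρ(B_J) = cos(π/(n+1)) = cos(π/185) = 0.9998558.
√(1 − cos²(π/185)) = sin(π/185) ≈ 0.0169808.
Young: ω* = 2/(1+√(1−ρ_J²)) = 2/(1+0.0169808) = 2/1.0169808 = 1.9666055.
ρ(B_{ω*}) = ω*−1 = 0.9666055
(0.9666055)^m ≤ 10^{−3}  ⇒  m·ln(0.9666055) ≤ −3·ln10  ⇒  m ≥ 203.380  ⇒  m = 204

m = 204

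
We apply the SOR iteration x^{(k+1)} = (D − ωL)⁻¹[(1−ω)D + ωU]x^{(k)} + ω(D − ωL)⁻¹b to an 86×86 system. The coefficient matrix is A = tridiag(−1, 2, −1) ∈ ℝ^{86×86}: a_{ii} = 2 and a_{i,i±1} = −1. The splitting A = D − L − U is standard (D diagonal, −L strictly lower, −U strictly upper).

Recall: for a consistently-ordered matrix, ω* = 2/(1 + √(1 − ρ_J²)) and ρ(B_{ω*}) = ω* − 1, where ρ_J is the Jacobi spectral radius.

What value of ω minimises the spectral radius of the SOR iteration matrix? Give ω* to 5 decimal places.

spectrum of D⁻¹(L+U) = {cos(kπ/87) : 1≤k≤86}; ρ_J = cos(π/87) = 0.99935.
√(1 − cos²(π/87)) = sin(π/87) ≈ 0.036102.
ω* = 2 / (1 + 0.036102) = 2 / 1.036102 ≈ 1.93031.
and ρ(B_{ω*}) = 1.93031 − 1 = 0.93031.

ω* = 1.93031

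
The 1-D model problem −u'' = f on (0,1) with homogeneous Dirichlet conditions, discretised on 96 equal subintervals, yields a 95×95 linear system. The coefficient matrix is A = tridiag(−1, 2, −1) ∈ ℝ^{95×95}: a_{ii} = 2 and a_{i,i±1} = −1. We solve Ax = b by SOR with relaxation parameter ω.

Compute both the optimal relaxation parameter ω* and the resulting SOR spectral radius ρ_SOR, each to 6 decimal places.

ω* = 1.936635, ρ_SOR = 0.936635

[ρ_J] n=95: ρ(B_J) = cos(π/(n+1)) = cos(π/96) = 0.999465.
√(1 − cos²(π/96)) = sin(π/96) ≈ 0.0327191.
ω* = 2/(1+0.0327191) = 1.936635
At ω = 1.936635 every |λ(B_ω)| = ω−1, so ρ_SOR = 0.936635.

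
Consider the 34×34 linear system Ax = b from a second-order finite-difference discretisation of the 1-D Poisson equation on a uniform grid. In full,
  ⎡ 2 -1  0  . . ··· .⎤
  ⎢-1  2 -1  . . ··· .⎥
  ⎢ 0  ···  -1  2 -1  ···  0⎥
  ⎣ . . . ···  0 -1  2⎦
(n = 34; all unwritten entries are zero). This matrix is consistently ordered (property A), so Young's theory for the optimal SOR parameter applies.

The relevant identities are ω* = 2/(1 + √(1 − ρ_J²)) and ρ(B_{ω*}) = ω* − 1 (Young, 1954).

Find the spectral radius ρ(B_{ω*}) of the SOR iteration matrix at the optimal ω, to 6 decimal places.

ρ_SOR = 0.835470

With n=34, ρ(Jacobi) = cos(π/35) = 0.995974.
1 − cos²(π/35) = sin²(π/35) ⇒ √(1−ρ_J²) = sin(π/35) = 0.0896393.
ω* = 2 / (1 + 0.0896393) = 2 / 1.0896393 ≈ 1.835470.
ρ(B_{ω*}) = ω*−1 = 0.835470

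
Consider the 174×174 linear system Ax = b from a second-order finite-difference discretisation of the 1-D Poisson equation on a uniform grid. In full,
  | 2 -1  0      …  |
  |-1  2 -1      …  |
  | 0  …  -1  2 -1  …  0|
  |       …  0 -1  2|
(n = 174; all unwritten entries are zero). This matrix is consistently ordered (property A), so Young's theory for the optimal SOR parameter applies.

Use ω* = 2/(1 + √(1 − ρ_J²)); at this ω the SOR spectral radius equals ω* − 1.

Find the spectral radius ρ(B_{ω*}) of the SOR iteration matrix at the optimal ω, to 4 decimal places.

spectrum of D⁻¹(L+U) = {cos(kπ/175) : 1≤k≤174}; ρ_J = cos(π/175) = 0.9998.
root = sin(π/175) = 0.01795  (since 1−cos² = sin²).
ω* = 2/(1 + 0.01795) = 2/1.01795 = 1.9647.
ρ_SOR = ω* − 1 ≈ 0.9647.

ρ_SOR = 0.9647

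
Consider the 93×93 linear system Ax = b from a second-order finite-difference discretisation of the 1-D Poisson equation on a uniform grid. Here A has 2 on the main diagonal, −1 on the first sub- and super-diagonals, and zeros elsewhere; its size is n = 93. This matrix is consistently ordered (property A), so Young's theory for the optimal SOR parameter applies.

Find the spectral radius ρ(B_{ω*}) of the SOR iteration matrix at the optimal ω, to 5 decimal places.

With n=93, ρ(Jacobi) = cos(π/94) = 0.99944.
√(1−ρ_J²) = |sin(π/94)| = 0.033415
ω* = 2/(1 + 0.033415) = 2/1.033415 = 1.93533.
ρ(B_{ω*}) = ω*−1 = 0.93533

ρ_SOR = 0.93533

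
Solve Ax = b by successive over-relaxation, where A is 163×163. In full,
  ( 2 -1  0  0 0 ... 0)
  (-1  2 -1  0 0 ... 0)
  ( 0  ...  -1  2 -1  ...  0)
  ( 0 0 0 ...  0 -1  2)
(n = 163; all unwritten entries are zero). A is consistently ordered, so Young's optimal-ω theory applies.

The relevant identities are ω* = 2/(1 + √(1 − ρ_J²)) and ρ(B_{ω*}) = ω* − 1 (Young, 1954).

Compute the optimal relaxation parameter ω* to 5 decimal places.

B_J for the 163×163 system has eigenvalues cos(kπ/164); ρ_J = cos(π/164) = 0.99982.
root = sin(π/164) = 0.019155  (since 1−cos² = sin²).
ω* = 2/(1+0.019155) = 1.96241
ρ_SOR = ω* − 1 ≈ 0.96241.

ω* = 1.96241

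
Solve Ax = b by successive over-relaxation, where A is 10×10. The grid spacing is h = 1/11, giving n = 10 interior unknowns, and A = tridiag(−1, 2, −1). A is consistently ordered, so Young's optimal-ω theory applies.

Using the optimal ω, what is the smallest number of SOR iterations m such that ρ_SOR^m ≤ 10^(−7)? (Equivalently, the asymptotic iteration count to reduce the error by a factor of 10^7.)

½·tridiag(1,0,1) at n=10: λ_k = cos(kπ/11); max |λ| at k=1 ⇒ ρ_J = cos(π/11) ≈ 0.9594930.
√(1 − cos²(π/11)) = sin(π/11) ≈ 0.2817326.
[ω*] 2 ÷ (1 + 0.2817326) = 2 ÷ 1.2817326 = 1.5603879.
Hence ρ(B_{ω*}) = 1.5603879 − 1 = 0.5603879.
For 7 digits: m = 7·ln10 / (−ln 0.5603879) = 16.1181/0.579126 = 27.832; round up → m = 28.

m = 28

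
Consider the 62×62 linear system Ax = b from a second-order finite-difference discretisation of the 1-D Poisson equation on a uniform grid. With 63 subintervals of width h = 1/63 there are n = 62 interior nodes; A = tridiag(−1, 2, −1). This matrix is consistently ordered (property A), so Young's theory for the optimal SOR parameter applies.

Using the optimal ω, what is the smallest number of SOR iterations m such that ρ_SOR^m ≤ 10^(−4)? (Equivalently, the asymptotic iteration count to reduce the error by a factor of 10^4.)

[ρ_J] n=62: ρ(B_J) = cos(π/(n+1)) = cos(π/63) = 0.9987569.
√(1−ρ_J²) = |sin(π/63)| = 0.0498459
[ω*] 2 ÷ (1 + 0.0498459) = 2 ÷ 1.0498459 = 1.9050415.
At ω = 1.9050415 every |λ(B_ω)| = ω−1, so ρ_SOR = 0.9050415.
4·ln10 = 9.21034; −ln(0.9050415) = 0.0997745; m = ⌈9.21034/0.0997745⌉ = ⌈92.312⌉ = 93.

m = 93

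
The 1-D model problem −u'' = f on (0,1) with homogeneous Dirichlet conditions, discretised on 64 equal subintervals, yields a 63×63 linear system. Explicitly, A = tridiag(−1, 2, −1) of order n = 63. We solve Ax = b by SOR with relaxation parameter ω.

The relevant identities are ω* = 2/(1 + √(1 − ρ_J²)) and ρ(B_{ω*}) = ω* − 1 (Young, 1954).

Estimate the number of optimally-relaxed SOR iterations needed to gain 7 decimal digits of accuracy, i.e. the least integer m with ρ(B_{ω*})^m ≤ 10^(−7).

m = 165

½·tridiag(1,0,1) at n=63: λ_k = cos(kπ/64); max |λ| at k=1 ⇒ ρ_J = cos(π/64) ≈ 0.9987955.
1 − cos²(π/64) = sin²(π/64) ⇒ √(1−ρ_J²) = sin(π/64) = 0.0490677.
ω* = 2/(1 + 0.0490677) = 2/1.0490677 = 1.9064547.
ρ(B_{ω*}) = ω*−1 = 0.9064547
m ≥ 7·ln10 / (−ln 0.9064547) = 164.112; smallest integer m = 165.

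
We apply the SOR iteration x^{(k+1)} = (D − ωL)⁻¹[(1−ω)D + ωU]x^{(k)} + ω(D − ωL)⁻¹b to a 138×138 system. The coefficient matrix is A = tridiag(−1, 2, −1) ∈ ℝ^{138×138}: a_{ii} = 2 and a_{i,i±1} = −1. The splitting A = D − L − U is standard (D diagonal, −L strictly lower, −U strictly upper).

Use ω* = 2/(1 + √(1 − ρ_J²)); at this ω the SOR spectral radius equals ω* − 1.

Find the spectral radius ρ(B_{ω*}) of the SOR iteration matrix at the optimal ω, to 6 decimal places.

ρ_J = max_k |cos(kπ/139)| = cos(π/139) = 0.999745
1 − cos²(π/139) = sin²(π/139) ⇒ √(1−ρ_J²) = sin(π/139) = 0.0225995.
So ω* = 2/1.0225995 = 1.955800 (Young).
ρ_SOR = ω* − 1 ≈ 0.955800.

ρ_SOR = 0.955800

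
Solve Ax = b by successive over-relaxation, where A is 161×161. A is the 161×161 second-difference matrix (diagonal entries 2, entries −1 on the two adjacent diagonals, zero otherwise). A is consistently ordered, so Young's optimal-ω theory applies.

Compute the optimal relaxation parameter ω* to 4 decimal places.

With n=161, ρ(Jacobi) = cos(π/162) = 0.9998.
1 − cos²(π/162) = sin²(π/162) ⇒ √(1−ρ_J²) = sin(π/162) = 0.01939.
So ω* = 2/1.01939 = 1.9620 (Young).
At ω = 1.9620 every |λ(B_ω)| = ω−1, so ρ_SOR = 0.9620.

ω* = 1.9620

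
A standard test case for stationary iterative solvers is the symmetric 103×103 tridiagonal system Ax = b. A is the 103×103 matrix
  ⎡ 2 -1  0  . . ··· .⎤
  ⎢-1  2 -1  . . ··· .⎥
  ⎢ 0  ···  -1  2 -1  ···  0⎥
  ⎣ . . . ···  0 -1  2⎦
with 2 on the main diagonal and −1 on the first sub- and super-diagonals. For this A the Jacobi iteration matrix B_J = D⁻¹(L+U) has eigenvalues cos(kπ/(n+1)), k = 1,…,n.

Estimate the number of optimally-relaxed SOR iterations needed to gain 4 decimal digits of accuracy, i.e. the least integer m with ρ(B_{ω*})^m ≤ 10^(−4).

½·tridiag(1,0,1) at n=103: λ_k = cos(kπ/104); max |λ| at k=1 ⇒ ρ_J = cos(π/104) ≈ 0.9995438.
1 − cos²(π/104) = sin²(π/104) ⇒ √(1−ρ_J²) = sin(π/104) = 0.0302030.
ω* = 2/(1 + 0.0302030) = 2/1.0302030 = 1.9413650.
[ρ_SOR] ω* − 1 = 0.9413650.
m ≥ 4·ln10 / (−ln 0.9413650) = 152.428; smallest integer m = 153.

m = 153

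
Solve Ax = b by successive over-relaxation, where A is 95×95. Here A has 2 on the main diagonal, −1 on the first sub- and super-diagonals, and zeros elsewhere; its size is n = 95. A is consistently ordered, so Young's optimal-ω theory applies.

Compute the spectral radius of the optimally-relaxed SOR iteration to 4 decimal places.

ρ_SOR = 0.9366

[ρ_J] n=95: ρ(B_J) = cos(π/(n+1)) = cos(π/96) = 0.9995.
root = sin(π/96) = 0.03272  (since 1−cos² = sin²).
Then 2/(1+√(1−ρ_J²)) = 2/(1+0.03272); ω* = 2/1.03272 = 1.9366.
ρ_SOR = ω* − 1 = 1.9366 − 1 = 0.9366.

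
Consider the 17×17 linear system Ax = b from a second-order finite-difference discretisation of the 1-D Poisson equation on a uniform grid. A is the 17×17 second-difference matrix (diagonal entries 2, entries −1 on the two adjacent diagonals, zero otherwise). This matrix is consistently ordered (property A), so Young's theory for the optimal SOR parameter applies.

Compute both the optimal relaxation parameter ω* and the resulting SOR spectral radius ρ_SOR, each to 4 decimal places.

ω* = 1.7041, ρ_SOR = 0.7041

B_J for the 17×17 system has eigenvalues cos(kπ/18); ρ_J = cos(π/18) = 0.9848.
√(1 − cos²(π/18)) = sin(π/18) ≈ 0.17365.
ω* = 2 / (1 + 0.17365) = 2 / 1.17365 ≈ 1.7041.
ρ_SOR = ω* − 1 ≈ 0.7041.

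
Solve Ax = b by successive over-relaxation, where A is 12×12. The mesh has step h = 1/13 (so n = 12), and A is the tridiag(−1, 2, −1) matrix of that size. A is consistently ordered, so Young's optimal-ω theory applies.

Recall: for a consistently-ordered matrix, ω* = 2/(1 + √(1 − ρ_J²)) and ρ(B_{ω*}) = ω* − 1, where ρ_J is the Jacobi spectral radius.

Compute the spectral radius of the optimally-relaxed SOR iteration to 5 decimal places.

ρ_SOR = 0.61379

B_J for the 12×12 system has eigenvalues cos(kπ/13); ρ_J = cos(π/13) = 0.97094.
1 − cos²(π/13) = sin²(π/13) ⇒ √(1−ρ_J²) = sin(π/13) = 0.239316.
[ω*] 2 ÷ (1 + 0.239316) = 2 ÷ 1.239316 = 1.61379.
and ρ(B_{ω*}) = 1.61379 − 1 = 0.61379.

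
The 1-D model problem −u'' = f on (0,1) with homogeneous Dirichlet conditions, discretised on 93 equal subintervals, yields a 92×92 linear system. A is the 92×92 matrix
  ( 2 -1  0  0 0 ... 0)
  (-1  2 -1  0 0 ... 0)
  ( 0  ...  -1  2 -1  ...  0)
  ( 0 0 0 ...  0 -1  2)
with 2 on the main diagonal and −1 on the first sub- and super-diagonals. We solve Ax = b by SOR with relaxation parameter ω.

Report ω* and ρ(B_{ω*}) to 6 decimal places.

ω* = 1.934659, ρ_SOR = 0.934659

½·tridiag(1,0,1) at n=92: λ_k = cos(kπ/93); max |λ| at k=1 ⇒ ρ_J = cos(π/93) ≈ 0.999429.
√(1 − cos²(π/93)) = sin(π/93) ≈ 0.0337741.
ω* = 2 / (1 + 0.0337741) = 2 / 1.0337741 ≈ 1.934659.
Hence ρ(B_{ω*}) = 1.934659 − 1 = 0.934659.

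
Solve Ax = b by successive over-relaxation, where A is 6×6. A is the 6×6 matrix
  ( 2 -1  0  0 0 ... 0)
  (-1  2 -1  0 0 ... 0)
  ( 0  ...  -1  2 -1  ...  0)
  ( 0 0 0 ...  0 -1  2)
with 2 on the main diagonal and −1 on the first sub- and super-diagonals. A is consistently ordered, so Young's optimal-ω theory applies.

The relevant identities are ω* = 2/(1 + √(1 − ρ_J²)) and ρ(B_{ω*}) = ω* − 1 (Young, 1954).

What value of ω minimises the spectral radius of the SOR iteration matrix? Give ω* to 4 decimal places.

ω* = 1.3948

½·tridiag(1,0,1) at n=6: λ_k = cos(kπ/7); max |λ| at k=1 ⇒ ρ_J = cos(π/7) ≈ 0.9010.
√(1 − cos²(π/7)) = sin(π/7) ≈ 0.43388.
ω* = 2/(1 + 0.43388) = 2/1.43388 = 1.3948.
ρ(B_{ω*}) = ω*−1 = 0.3948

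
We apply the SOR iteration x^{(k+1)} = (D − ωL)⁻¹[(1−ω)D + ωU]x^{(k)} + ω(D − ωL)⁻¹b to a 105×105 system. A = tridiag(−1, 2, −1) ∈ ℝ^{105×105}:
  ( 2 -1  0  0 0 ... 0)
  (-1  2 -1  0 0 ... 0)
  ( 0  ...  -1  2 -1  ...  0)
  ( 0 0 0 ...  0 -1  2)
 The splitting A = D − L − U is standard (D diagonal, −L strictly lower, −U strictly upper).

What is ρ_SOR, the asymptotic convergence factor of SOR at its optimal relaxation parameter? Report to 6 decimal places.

spectrum of D⁻¹(L+U) = {cos(kπ/106) : 1≤k≤105}; ρ_J = cos(π/106) = 0.999561.
root = sin(π/106) = 0.0296333  (since 1−cos² = sin²).
Young: ω* = 2/(1+√(1−ρ_J²)) = 2/(1+0.0296333) = 2/1.0296333 = 1.942439.
[ρ_SOR] ω* − 1 = 0.942439.

ρ_SOR = 0.942439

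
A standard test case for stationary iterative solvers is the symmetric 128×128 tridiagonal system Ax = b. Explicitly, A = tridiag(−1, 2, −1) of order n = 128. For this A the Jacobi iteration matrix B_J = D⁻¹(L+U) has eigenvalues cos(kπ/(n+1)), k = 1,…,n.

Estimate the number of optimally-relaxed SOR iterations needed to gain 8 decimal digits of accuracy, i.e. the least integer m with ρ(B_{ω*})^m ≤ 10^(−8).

½·tridiag(1,0,1) at n=128: λ_k = cos(kπ/129); max |λ| at k=1 ⇒ ρ_J = cos(π/129) ≈ 0.9997035.
√(1−ρ_J²) simplifies to sin(π/129) = 0.0243510.
ω* = 2 / (1 + 0.0243510) = 2 / 1.0243510 ≈ 1.9524558.
Hence ρ(B_{ω*}) = 1.9524558 − 1 = 0.9524558.
Need (0.9524558)^m ≤ 10^(−8): m ≥ 8·ln10/|ln 0.9524558| = 18.4207/0.0487116 = 378.158 ⇒ m = 379.

m = 379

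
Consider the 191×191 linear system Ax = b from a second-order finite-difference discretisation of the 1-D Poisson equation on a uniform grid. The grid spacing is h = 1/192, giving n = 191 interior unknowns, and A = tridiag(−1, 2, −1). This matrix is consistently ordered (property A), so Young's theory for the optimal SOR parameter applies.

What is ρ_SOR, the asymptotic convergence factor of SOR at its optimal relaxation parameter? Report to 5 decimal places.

ρ_J = max_k |cos(kπ/192)| = cos(π/192) = 0.99987
√(1 − cos²(π/192)) = sin(π/192) ≈ 0.016362.
ω* = 2/(1+0.016362) = 1.96780
ρ_SOR = ω* − 1 ≈ 0.96780.

ρ_SOR = 0.96780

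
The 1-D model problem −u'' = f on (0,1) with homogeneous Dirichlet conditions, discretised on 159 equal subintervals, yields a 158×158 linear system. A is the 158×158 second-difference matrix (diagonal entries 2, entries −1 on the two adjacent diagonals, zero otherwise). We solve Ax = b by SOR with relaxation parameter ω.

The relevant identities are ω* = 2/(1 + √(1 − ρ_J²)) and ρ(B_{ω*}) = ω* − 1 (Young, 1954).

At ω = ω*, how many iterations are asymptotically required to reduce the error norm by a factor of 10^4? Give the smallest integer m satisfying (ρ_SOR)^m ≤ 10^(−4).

m = 234

[ρ_J] n=158: ρ(B_J) = cos(π/(n+1)) = cos(π/159) = 0.9998048.
√(1−ρ_J²) simplifies to sin(π/159) = 0.0197572.
So ω* = 2/1.0197572 = 1.9612512 (Young).
Hence ρ(B_{ω*}) = 1.9612512 − 1 = 0.9612512.
(0.9612512)^m ≤ 10^{−4}  ⇒  m·ln(0.9612512) ≤ −4·ln10  ⇒  m ≥ 233.058  ⇒  m = 234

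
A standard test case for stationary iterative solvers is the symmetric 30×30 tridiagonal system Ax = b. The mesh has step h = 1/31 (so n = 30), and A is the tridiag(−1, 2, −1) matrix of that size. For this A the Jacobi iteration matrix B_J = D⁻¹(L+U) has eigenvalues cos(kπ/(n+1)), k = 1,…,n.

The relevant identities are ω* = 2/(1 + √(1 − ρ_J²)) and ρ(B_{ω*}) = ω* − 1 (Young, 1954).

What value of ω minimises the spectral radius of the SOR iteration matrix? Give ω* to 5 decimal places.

n=30: λ(B_J) = 1 − λ(A)/2 = cos(kπ/31); k=1 gives ρ_J = 0.99487.
root = sin(π/31) = 0.101168  (since 1−cos² = sin²).
[ω*] 2 ÷ (1 + 0.101168) = 2 ÷ 1.101168 = 1.81625.
At ω = 1.81625 every |λ(B_ω)| = ω−1, so ρ_SOR = 0.81625.

ω* = 1.81625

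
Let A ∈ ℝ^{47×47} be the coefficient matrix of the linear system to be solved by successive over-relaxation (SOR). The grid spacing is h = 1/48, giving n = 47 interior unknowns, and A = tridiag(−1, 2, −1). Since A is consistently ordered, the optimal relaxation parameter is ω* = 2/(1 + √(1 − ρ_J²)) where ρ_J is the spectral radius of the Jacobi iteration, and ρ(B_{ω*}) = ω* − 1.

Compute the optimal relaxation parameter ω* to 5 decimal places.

ω* = 1.87722

spectrum of D⁻¹(L+U) = {cos(kπ/48) : 1≤k≤47}; ρ_J = cos(π/48) = 0.99786.
√(1−ρ_J²) simplifies to sin(π/48) = 0.065403.
ω* = 2/(1 + 0.065403) = 2/1.065403 = 1.87722.
ρ_SOR = ω* − 1 = 1.87722 − 1 = 0.87722.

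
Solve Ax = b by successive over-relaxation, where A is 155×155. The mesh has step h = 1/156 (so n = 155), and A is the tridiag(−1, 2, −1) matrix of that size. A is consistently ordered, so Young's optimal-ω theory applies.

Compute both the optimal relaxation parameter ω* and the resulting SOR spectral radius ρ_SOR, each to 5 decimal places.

ω* = 1.96052, ρ_SOR = 0.96052

spectrum of D⁻¹(L+U) = {cos(kπ/156) : 1≤k≤155}; ρ_J = cos(π/156) = 0.99980.
√(1 − cos²(π/156)) = sin(π/156) ≈ 0.020137.
ω* = 2 / (1 + 0.020137) = 2 / 1.020137 ≈ 1.96052.
ρ_SOR = ω* − 1 ≈ 0.96052.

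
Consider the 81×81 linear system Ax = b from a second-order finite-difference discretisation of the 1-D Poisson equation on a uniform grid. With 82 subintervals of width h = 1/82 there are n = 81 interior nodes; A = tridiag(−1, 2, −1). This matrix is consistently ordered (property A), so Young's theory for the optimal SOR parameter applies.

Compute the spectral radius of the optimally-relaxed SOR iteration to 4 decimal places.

With n=81, ρ(Jacobi) = cos(π/82) = 0.9993.
root = sin(π/82) = 0.03830  (since 1−cos² = sin²).
Then 2/(1+√(1−ρ_J²)) = 2/(1+0.03830); ω* = 2/1.03830 = 1.9262.
At ω = 1.9262 every |λ(B_ω)| = ω−1, so ρ_SOR = 0.9262.

ρ_SOR = 0.9262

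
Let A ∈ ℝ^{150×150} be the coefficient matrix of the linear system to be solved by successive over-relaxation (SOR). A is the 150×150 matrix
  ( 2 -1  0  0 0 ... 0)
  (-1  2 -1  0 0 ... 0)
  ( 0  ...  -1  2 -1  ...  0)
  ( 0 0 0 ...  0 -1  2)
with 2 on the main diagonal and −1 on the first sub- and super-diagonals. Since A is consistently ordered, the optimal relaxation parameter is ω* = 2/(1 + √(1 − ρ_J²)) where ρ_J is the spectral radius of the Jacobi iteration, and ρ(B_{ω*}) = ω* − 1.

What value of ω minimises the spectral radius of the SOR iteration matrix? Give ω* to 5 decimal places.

ω* = 1.95924

½·tridiag(1,0,1) at n=150: λ_k = cos(kπ/151); max |λ| at k=1 ⇒ ρ_J = cos(π/151) ≈ 0.99978.
√(1 − cos²(π/151)) = sin(π/151) ≈ 0.020804.
ω* = 2/(1+0.020804) = 1.95924
and ρ(B_{ω*}) = 1.95924 − 1 = 0.95924.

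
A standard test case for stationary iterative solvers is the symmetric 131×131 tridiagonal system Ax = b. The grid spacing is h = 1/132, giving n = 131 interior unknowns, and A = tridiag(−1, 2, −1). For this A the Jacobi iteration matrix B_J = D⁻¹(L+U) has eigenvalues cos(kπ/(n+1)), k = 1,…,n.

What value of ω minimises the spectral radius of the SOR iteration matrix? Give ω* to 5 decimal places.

spectrum of D⁻¹(L+U) = {cos(kπ/132) : 1≤k≤131}; ρ_J = cos(π/132) = 0.99972.
√(1−ρ_J²) simplifies to sin(π/132) = 0.023798.
Young: ω* = 2/(1+√(1−ρ_J²)) = 2/(1+0.023798) = 2/1.023798 = 1.95351.
Hence ρ(B_{ω*}) = 1.95351 − 1 = 0.95351.

ω* = 1.95351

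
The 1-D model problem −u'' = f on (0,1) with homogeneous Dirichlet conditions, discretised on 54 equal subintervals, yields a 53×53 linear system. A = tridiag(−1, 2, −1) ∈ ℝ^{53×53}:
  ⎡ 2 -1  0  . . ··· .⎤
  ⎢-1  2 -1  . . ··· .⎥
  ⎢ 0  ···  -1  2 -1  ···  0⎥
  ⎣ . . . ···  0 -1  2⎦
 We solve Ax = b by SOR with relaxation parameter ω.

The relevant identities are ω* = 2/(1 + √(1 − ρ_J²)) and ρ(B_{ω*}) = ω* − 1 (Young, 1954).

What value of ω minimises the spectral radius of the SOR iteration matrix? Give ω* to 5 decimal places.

ω* = 1.89010

[ρ_J] n=53: ρ(B_J) = cos(π/(n+1)) = cos(π/54) = 0.99831.
root = sin(π/54) = 0.058145  (since 1−cos² = sin²).
Young: ω* = 2/(1+√(1−ρ_J²)) = 2/(1+0.058145) = 2/1.058145 = 1.89010.
Hence ρ(B_{ω*}) = 1.89010 − 1 = 0.89010.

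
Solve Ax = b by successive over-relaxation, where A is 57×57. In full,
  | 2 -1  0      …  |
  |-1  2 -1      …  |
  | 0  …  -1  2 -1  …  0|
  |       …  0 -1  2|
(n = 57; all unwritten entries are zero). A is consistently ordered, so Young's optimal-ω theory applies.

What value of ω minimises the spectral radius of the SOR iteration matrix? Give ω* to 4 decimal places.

[ρ_J] n=57: ρ(B_J) = cos(π/(n+1)) = cos(π/58) = 0.9985.
√(1−ρ_J²) = |sin(π/58)| = 0.05414
ω* = 2/(1 + 0.05414) = 2/1.05414 = 1.8973.
and ρ(B_{ω*}) = 1.8973 − 1 = 0.8973.

ω* = 1.8973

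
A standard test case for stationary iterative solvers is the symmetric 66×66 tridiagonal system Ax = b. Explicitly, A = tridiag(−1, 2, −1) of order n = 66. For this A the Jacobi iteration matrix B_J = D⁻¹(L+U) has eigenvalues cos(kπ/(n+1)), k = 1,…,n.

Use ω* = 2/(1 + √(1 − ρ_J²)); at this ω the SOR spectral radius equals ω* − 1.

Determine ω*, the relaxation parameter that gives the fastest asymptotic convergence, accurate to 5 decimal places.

B_J for the 66×66 system has eigenvalues cos(kπ/67); ρ_J = cos(π/67) = 0.99890.
root = sin(π/67) = 0.046872  (since 1−cos² = sin²).
[ω*] 2 ÷ (1 + 0.046872) = 2 ÷ 1.046872 = 1.91045.
At ω = 1.91045 every |λ(B_ω)| = ω−1, so ρ_SOR = 0.91045.

ω* = 1.91045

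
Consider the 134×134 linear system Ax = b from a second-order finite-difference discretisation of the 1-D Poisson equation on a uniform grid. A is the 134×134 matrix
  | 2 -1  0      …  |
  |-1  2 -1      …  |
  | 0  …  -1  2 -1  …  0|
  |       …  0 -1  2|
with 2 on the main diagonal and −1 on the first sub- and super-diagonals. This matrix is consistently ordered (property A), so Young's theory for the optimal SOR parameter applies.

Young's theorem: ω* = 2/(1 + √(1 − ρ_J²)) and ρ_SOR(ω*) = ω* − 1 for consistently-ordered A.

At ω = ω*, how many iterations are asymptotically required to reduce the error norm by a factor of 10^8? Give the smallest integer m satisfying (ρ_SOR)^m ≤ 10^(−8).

m = 396

[ρ_J] n=134: ρ(B_J) = cos(π/(n+1)) = cos(π/135) = 0.9997292.
√(1−ρ_J²) = |sin(π/135)| = 0.0232690
Then 2/(1+√(1−ρ_J²)) = 2/(1+0.0232690); ω* = 2/1.0232690 = 1.9545203.
ρ_SOR = ω* − 1 ≈ 0.9545203.
(0.9545203)^m ≤ 10^{−8}  ⇒  m·ln(0.9545203) ≤ −8·ln10  ⇒  m ≥ 395.749  ⇒  m = 396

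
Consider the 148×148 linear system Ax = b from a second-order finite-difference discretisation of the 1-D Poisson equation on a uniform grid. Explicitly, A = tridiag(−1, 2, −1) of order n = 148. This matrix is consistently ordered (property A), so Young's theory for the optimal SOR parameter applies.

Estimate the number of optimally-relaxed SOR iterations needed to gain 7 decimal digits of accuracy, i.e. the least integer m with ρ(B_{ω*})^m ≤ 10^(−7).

m = 383

B_J for the 148×148 system has eigenvalues cos(kπ/149); ρ_J = cos(π/149) = 0.9997777.
1 − cos²(π/149) = sin²(π/149) ⇒ √(1−ρ_J²) = sin(π/149) = 0.0210830.
ω* = 2/(1 + 0.0210830) = 2/1.0210830 = 1.9587046.
Hence ρ(B_{ω*}) = 1.9587046 − 1 = 0.9587046.
7·ln10 = 16.1181; −ln(0.9587046) = 0.0421723; m = ⌈16.1181/0.0421723⌉ = ⌈382.196⌉ = 383.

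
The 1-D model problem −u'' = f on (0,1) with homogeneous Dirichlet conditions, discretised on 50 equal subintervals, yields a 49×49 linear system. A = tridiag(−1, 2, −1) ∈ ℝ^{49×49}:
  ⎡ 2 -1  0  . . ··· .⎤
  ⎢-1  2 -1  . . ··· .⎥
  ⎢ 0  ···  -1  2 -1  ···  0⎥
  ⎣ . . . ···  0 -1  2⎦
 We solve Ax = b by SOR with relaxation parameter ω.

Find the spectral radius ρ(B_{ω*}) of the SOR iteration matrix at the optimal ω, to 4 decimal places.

ρ_SOR = 0.8818

[ρ_J] n=49: ρ(B_J) = cos(π/(n+1)) = cos(π/50) = 0.9980.
1 − cos²(π/50) = sin²(π/50) ⇒ √(1−ρ_J²) = sin(π/50) = 0.06279.
So ω* = 2/1.06279 = 1.8818 (Young).
ρ(B_{ω*}) = ω*−1 = 0.8818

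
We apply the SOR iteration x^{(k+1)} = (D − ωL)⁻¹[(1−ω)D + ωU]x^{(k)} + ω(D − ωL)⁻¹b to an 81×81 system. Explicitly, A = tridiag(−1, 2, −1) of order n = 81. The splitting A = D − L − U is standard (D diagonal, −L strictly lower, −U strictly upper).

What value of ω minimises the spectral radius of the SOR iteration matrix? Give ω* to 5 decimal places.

ω* = 1.92622

½·tridiag(1,0,1) at n=81: λ_k = cos(kπ/82); max |λ| at k=1 ⇒ ρ_J = cos(π/82) ≈ 0.99927.
root = sin(π/82) = 0.038303  (since 1−cos² = sin²).
Young: ω* = 2/(1+√(1−ρ_J²)) = 2/(1+0.038303) = 2/1.038303 = 1.92622.
Hence ρ(B_{ω*}) = 1.92622 − 1 = 0.92622.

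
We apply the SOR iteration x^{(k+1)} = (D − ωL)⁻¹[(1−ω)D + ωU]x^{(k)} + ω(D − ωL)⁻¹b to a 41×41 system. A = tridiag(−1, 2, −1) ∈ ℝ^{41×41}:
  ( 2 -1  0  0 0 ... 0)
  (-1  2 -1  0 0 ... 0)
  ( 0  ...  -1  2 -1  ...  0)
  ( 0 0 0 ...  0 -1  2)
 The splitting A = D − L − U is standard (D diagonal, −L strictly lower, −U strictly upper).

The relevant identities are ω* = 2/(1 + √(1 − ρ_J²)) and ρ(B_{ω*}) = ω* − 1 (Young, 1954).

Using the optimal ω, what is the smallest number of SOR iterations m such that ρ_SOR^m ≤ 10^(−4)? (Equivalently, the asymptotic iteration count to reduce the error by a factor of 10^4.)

[ρ_J] n=41: ρ(B_J) = cos(π/(n+1)) = cos(π/42) = 0.9972038.
√(1−ρ_J²) = |sin(π/42)| = 0.0747301
ω* = 2 / (1 + 0.0747301) = 2 / 1.0747301 ≈ 1.8609323.
and ρ(B_{ω*}) = 1.8609323 − 1 = 0.8609323.
(0.8609323)^m ≤ 10^{−4}  ⇒  m·ln(0.8609323) ≤ −4·ln10  ⇒  m ≥ 61.509  ⇒  m = 62

m = 62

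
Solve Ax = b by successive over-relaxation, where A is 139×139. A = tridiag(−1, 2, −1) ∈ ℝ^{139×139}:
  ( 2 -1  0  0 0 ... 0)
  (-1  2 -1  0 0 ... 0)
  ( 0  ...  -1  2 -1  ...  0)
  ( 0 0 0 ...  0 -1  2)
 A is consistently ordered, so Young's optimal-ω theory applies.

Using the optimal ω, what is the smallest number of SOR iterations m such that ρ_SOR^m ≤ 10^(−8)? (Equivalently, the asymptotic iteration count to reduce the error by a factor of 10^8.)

m = 411

ρ_J = max_k |cos(kπ/140)| = cos(π/140) = 0.9997482
√(1 − cos²(π/140)) = sin(π/140) ≈ 0.0224381.
So ω* = 2/1.0224381 = 1.9561086 (Young).
ρ_SOR = ω* − 1 ≈ 0.9561086.
(0.9561086)^m ≤ 10^{−8}  ⇒  m·ln(0.9561086) ≤ −8·ln10  ⇒  m ≥ 410.409  ⇒  m = 411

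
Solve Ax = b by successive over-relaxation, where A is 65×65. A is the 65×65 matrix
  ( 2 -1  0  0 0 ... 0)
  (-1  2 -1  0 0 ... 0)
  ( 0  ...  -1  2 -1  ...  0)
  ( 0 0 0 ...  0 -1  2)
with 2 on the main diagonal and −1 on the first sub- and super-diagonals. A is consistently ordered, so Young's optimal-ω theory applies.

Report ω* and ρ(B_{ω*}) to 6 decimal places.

ω* = 1.909159, ρ_SOR = 0.909159

[ρ_J] n=65: ρ(B_J) = cos(π/(n+1)) = cos(π/66) = 0.998867.
√(1 − cos²(π/66)) = sin(π/66) ≈ 0.0475819.
[ω*] 2 ÷ (1 + 0.0475819) = 2 ÷ 1.0475819 = 1.909159.
Hence ρ(B_{ω*}) = 1.909159 − 1 = 0.909159.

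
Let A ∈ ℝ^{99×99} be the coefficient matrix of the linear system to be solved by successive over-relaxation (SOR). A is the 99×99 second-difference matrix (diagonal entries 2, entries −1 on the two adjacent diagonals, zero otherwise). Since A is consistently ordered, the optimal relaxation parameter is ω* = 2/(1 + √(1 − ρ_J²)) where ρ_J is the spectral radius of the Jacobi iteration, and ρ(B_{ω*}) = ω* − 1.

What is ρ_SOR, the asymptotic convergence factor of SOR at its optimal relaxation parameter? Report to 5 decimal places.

With n=99, ρ(Jacobi) = cos(π/100) = 0.99951.
√(1−ρ_J²) simplifies to sin(π/100) = 0.031411.
Then 2/(1+√(1−ρ_J²)) = 2/(1+0.031411); ω* = 2/1.031411 = 1.93909.
Hence ρ(B_{ω*}) = 1.93909 − 1 = 0.93909.

ρ_SOR = 0.93909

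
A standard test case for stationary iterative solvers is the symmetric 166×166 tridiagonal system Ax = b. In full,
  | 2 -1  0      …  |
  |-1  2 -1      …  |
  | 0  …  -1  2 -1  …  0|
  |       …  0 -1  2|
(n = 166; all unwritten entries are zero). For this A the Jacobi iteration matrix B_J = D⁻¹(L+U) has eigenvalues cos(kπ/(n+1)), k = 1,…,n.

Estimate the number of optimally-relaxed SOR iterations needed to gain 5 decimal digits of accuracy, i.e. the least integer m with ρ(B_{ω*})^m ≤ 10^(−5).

m = 306

ρ_J = max_k |cos(kπ/167)| = cos(π/167) = 0.9998231
√(1−ρ_J²) simplifies to sin(π/167) = 0.0188108.
Young: ω* = 2/(1+√(1−ρ_J²)) = 2/(1+0.0188108) = 2/1.0188108 = 1.9630730.
ρ_SOR = ω* − 1 ≈ 0.9630730.
For 5 digits: m = 5·ln10 / (−ln 0.9630730) = 11.5129/0.0376261 = 305.982; round up → m = 306.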